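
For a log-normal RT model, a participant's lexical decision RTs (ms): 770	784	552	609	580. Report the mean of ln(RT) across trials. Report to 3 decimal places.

6.480

ln(RT): 6.6464, 6.6644, 6.3135, 6.4118, 6.3630
Σ ln(RT) = 32.3992
Mean = 32.3992/5 = 6.47984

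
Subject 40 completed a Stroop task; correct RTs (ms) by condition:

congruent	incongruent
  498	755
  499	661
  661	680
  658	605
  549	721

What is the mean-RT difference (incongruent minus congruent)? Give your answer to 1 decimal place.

111.4 ms

M(congruent) = 2865/5 = 573.000
M(incongruent) = 3422/5 = 684.400
Difference = 684.400 − 573.000 = 111.400 ms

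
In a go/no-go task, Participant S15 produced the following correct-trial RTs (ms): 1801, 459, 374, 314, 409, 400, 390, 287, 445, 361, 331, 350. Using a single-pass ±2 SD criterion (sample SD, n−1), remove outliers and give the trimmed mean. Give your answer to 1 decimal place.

n = 12, ΣRT = 5921, M = 493.417
Σ(x−M)² = 1893390.92; s = √(1893390.92/11) = 414.881
Cutoffs: 493.417 ± 2·414.881 → [-336.3, 1323.2]
Outside: 1801 → excluded.
Retained (n=11): Σ = 4120, mean = 4120/11 = 374.545

374.5 ms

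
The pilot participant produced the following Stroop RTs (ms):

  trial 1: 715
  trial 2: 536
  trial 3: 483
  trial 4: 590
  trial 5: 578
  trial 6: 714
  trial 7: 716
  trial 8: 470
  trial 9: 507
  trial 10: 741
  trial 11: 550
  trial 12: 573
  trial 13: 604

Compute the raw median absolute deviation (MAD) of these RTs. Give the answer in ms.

71 ms

Sorted: 470, 483, 507, 536, 550, 573, 578, 590, 604, 714, 715, 716, 741 → median = 578
|x − 578|: 137, 42, 95, 12, 0, 136, 138, 108, 71, 163, 28, 5, 26
Sorted deviations: 0, 5, 12, 26, 28, 42, 71, 95, 108, 136, 137, 138, 163 → MAD = 71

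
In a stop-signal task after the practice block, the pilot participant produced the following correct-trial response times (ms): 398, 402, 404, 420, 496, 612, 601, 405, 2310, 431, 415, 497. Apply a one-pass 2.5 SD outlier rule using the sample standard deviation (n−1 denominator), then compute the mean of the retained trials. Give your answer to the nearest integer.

n = 12, ΣRT = 7391, M = 615.917
Σ(x−M)² = 3194264.92; s = √(3194264.92/11) = 538.876
Cutoffs: 615.917 ± 2.5·538.876 → [-731.3, 1963.1]
Outside: 2310 → excluded.
Retained (n=11): Σ = 5081, mean = 5081/11 = 461.909

462 ms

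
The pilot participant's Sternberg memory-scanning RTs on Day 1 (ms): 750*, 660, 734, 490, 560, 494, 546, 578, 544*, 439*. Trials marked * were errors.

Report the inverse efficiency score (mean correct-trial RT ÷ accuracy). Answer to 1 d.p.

829.0 ms

Correct trials (n=7): 660, 734, 490, 560, 494, 546, 578
Mean correct RT = 4062/7 = 580.2857 ms
Proportion correct = 7/10
IES = 580.2857 / (7/10) = 828.980 ms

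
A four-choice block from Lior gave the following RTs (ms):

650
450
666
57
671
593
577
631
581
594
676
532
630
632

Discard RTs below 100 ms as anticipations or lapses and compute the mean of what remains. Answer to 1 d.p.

Excluded: 57
Retained (n=13): Σ = 7883
Mean = 7883/13 = 606.3846

606.4 ms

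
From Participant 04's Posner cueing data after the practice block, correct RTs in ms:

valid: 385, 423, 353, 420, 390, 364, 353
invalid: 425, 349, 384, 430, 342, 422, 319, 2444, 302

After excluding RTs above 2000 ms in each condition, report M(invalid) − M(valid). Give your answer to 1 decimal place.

-12.4 ms

invalid: exclude 2444
M(valid) = 2688/7 = 384.000
M(invalid) = 2973/8 = 371.625
Difference = 371.625 − 384.000 = -12.375 ms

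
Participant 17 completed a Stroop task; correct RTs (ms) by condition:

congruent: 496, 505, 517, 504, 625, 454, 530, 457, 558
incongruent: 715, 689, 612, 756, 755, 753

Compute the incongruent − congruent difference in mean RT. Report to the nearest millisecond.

197 ms

M(congruent) = 4646/9 = 516.222
M(incongruent) = 4280/6 = 713.333
Difference = 713.333 − 516.222 = 197.111 ms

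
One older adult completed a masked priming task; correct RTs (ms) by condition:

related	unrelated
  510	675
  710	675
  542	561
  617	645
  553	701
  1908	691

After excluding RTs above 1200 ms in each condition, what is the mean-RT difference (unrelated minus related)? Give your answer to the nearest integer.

72 ms

related: exclude 1908
M(related) = 2932/5 = 586.400
M(unrelated) = 3948/6 = 658.000
Difference = 658.000 − 586.400 = 71.600 ms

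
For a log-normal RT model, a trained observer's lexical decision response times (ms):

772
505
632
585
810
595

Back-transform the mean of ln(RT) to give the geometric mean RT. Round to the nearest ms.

ln(RT): 6.6490, 6.2246, 6.4489, 6.3716, 6.6970, 6.3886
Mean ln(RT) = 38.7796/6 = 6.46327
Geometric mean = exp(6.46327) = 641.16 ms

641 ms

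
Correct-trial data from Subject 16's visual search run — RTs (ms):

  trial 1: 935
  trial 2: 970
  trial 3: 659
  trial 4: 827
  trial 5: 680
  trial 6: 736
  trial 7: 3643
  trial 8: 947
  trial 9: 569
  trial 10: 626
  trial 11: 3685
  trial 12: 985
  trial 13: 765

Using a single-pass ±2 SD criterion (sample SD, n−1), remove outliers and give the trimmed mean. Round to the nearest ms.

791 ms

n = 13, ΣRT = 16027, M = 1232.846
Σ(x−M)² = 14197175.69; s = √(14197175.69/12) = 1087.703
Cutoffs: 1232.846 ± 2·1087.703 → [-942.6, 3408.3]
Outside: 3643, 3685 → excluded.
Retained (n=11): Σ = 8699, mean = 8699/11 = 790.818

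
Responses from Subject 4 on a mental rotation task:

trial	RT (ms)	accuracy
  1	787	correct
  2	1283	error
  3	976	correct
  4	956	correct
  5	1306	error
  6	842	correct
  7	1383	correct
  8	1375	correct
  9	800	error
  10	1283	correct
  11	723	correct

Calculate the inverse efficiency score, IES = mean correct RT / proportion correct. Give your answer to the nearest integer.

Correct trials (n=8): 787, 976, 956, 842, 1383, 1375, 1283, 723
Mean correct RT = 8325/8 = 1040.6250 ms
Proportion correct = 8/11
IES = 1040.6250 / (8/11) = 1430.859 ms

1431 ms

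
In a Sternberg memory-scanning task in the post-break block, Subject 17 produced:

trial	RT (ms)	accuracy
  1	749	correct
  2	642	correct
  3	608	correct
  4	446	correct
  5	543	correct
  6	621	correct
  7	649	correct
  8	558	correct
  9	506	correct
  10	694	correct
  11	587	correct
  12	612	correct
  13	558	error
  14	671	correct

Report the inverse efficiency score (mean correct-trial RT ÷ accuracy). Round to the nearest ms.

653 ms

Correct trials (n=13): 749, 642, 608, 446, 543, 621, 649, 558, 506, 694, 587, 612, 671
Mean correct RT = 7886/13 = 606.6154 ms
Proportion correct = 13/14
IES = 606.6154 / (13/14) = 653.278 ms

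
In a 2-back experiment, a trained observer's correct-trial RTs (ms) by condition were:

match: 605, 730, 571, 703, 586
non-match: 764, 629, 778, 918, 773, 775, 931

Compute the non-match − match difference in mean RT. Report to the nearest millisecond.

156 ms

M(match) = 3195/5 = 639.000
M(non-match) = 5568/7 = 795.429
Difference = 795.429 − 639.000 = 156.429 ms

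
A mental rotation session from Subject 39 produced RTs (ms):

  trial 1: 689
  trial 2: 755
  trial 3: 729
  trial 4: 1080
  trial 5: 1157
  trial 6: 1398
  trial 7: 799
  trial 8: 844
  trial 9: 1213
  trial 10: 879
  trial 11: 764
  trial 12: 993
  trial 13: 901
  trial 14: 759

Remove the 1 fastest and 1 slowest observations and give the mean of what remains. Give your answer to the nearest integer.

Sorted: 689, 729, 755, 759, 764, 799, 844, 879, 901, 993, 1080, 1157, 1213, 1398
Drop lowest 1 (689) and highest 1 (1398)
Remaining (n=12): Σ = 10873, mean = 10873/12 = 906.083

906 ms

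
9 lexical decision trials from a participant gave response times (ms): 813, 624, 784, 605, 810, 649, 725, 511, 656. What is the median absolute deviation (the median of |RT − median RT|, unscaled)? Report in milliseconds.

Sorted: 511, 605, 624, 649, 656, 725, 784, 810, 813 → median = 656
|x − 656|: 157, 32, 128, 51, 154, 7, 69, 145, 0
Sorted deviations: 0, 7, 32, 51, 69, 128, 145, 154, 157 → MAD = 69

69 ms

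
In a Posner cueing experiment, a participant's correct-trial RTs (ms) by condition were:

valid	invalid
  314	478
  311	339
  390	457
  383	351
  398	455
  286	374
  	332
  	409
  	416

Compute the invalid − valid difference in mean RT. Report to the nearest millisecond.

M(valid) = 2082/6 = 347.000
M(invalid) = 3611/9 = 401.222
Difference = 401.222 − 347.000 = 54.222 ms

54 ms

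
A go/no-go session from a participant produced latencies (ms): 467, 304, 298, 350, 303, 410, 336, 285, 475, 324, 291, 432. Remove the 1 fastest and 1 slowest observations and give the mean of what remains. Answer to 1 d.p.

Sorted: 285, 291, 298, 303, 304, 324, 336, 350, 410, 432, 467, 475
Drop lowest 1 (285) and highest 1 (475)
Remaining (n=10): Σ = 3515, mean = 3515/10 = 351.500

351.5 ms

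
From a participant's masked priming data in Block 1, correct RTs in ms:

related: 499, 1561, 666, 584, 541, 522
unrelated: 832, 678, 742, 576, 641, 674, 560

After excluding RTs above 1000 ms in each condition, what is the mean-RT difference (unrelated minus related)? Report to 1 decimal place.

109.5 ms

related: exclude 1561
M(related) = 2812/5 = 562.400
M(unrelated) = 4703/7 = 671.857
Difference = 671.857 − 562.400 = 109.457 ms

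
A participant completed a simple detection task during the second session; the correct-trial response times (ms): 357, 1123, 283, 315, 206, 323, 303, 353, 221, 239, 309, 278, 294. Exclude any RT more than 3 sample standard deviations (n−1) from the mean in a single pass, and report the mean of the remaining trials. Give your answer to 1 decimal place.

290.1 ms

n = 13, ΣRT = 4604, M = 354.154
Σ(x−M)² = 665713.69; s = √(665713.69/12) = 235.534
Cutoffs: 354.154 ± 3·235.534 → [-352.4, 1060.8]
Outside: 1123 → excluded.
Retained (n=12): Σ = 3481, mean = 3481/12 = 290.083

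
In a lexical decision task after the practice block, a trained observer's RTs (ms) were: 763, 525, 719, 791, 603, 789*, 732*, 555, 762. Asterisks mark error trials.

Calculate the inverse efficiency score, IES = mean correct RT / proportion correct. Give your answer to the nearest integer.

867 ms

Correct trials (n=7): 763, 525, 719, 791, 603, 555, 762
Mean correct RT = 4718/7 = 674.0000 ms
Proportion correct = 7/9
IES = 674.0000 / (7/9) = 866.571 ms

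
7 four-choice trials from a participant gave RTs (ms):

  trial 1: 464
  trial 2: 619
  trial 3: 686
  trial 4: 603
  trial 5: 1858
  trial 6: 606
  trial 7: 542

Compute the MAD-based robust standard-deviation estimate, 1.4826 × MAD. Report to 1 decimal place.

Sorted: 464, 542, 603, 606, 619, 686, 1858 → median = 606
|x − 606| sorted: 0, 3, 13, 64, 80, 142, 1252 → MAD = 64
Robust SD ≈ 1.4826 × 64 = 94.886

94.9 ms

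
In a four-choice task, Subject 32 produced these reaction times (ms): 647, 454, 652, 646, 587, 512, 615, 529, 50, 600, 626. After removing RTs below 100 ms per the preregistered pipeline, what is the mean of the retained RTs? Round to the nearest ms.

Excluded: 50
Retained (n=10): Σ = 5868
Mean = 5868/10 = 586.8000

587 ms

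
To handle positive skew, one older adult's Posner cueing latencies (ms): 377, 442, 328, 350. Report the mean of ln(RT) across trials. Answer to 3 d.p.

ln(RT): 5.9322, 6.0913, 5.7930, 5.8579
Σ ln(RT) = 23.6745
Mean = 23.6745/4 = 5.91863

5.919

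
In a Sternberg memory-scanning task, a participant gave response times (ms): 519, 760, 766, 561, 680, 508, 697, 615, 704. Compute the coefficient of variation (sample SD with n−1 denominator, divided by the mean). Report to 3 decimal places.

0.153

n = 9, Σ = 5810, M = 645.5556
Σ(x−M)² = 77874.222; s = √(77874.222/8) = 98.6624
CV = 98.6624 / 645.5556 = 0.15283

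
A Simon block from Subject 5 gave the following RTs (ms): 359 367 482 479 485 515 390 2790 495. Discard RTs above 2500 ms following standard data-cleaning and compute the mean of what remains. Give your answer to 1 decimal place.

Excluded: 2790
Retained (n=8): Σ = 3572
Mean = 3572/8 = 446.5000

446.5 ms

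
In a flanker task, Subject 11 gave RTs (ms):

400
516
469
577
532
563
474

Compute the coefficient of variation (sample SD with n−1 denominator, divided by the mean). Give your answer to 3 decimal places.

0.122

n = 7, Σ = 3531, M = 504.4286
Σ(x−M)² = 22677.714; s = √(22677.714/6) = 61.4786
CV = 61.4786 / 504.4286 = 0.12188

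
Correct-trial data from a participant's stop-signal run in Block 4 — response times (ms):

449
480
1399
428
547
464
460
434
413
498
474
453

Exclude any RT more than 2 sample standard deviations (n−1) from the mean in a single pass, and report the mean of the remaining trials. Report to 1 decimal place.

n = 12, ΣRT = 6499, M = 541.583
Σ(x−M)² = 815554.92; s = √(815554.92/11) = 272.289
Cutoffs: 541.583 ± 2·272.289 → [-3.0, 1086.2]
Outside: 1399 → excluded.
Retained (n=11): Σ = 5100, mean = 5100/11 = 463.636

463.6 ms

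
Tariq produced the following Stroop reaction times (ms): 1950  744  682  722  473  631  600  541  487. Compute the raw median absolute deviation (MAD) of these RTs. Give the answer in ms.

Sorted: 473, 487, 541, 600, 631, 682, 722, 744, 1950 → median = 631
|x − 631|: 1319, 113, 51, 91, 158, 0, 31, 90, 144
Sorted deviations: 0, 31, 51, 90, 91, 113, 144, 158, 1319 → MAD = 91

91 ms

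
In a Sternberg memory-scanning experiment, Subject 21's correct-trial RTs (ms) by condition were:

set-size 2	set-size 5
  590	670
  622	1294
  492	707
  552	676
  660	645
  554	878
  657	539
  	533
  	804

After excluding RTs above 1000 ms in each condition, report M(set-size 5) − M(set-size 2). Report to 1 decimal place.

91.9 ms

set-size 5: exclude 1294
M(set-size 2) = 4127/7 = 589.571
M(set-size 5) = 5452/8 = 681.500
Difference = 681.500 − 589.571 = 91.929 ms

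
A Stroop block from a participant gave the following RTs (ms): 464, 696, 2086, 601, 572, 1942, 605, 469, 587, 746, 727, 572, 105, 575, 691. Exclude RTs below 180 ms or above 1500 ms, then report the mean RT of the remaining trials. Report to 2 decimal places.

608.75 ms

Excluded: 105, 1942, 2086
Retained (n=12): Σ = 7305
Mean = 7305/12 = 608.7500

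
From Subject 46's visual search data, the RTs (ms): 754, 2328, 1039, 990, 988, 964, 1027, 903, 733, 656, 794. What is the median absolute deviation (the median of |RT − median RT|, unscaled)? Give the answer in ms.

75 ms

Sorted: 656, 733, 754, 794, 903, 964, 988, 990, 1027, 1039, 2328 → median = 964
|x − 964|: 210, 1364, 75, 26, 24, 0, 63, 61, 231, 308, 170
Sorted deviations: 0, 24, 26, 61, 63, 75, 170, 210, 231, 308, 1364 → MAD = 75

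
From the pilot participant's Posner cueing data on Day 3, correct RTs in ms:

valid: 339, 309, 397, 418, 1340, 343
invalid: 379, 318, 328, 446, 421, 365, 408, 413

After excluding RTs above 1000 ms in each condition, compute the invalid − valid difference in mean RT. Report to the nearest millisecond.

24 ms

valid: exclude 1340
M(valid) = 1806/5 = 361.200
M(invalid) = 3078/8 = 384.750
Difference = 384.750 − 361.200 = 23.550 ms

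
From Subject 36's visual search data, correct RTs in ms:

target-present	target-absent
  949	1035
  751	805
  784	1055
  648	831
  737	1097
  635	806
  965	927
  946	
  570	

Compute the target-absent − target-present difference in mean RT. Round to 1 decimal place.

M(target-present) = 6985/9 = 776.111
M(target-absent) = 6556/7 = 936.571
Difference = 936.571 − 776.111 = 160.460 ms

160.5 ms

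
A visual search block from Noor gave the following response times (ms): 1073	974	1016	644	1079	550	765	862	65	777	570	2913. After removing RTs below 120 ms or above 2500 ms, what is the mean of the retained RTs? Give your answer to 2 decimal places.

Excluded: 65, 2913
Retained (n=10): Σ = 8310
Mean = 8310/10 = 831.0000

831.00 ms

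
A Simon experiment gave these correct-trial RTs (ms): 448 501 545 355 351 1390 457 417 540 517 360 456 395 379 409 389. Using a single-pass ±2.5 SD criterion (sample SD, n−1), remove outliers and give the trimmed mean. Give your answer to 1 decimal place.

434.6 ms

n = 16, ΣRT = 7909, M = 494.312
Σ(x−M)² = 917969.44; s = √(917969.44/15) = 247.382
Cutoffs: 494.312 ± 2.5·247.382 → [-124.1, 1112.8]
Outside: 1390 → excluded.
Retained (n=15): Σ = 6519, mean = 6519/15 = 434.600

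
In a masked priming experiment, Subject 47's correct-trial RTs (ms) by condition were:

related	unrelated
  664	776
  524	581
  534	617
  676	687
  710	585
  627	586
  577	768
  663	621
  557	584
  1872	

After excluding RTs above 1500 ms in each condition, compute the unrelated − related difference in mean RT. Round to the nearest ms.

30 ms

related: exclude 1872
M(related) = 5532/9 = 614.667
M(unrelated) = 5805/9 = 645.000
Difference = 645.000 − 614.667 = 30.333 ms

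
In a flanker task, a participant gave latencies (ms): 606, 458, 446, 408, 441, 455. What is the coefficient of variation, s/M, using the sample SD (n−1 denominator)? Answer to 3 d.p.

n = 6, Σ = 2814, M = 469.0000
Σ(x−M)² = 24120.000; s = √(24120.000/5) = 69.4550
CV = 69.4550 / 469.0000 = 0.14809

0.148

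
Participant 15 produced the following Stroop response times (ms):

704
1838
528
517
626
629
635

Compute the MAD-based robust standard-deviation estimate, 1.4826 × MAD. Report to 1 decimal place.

111.2 ms

Sorted: 517, 528, 626, 629, 635, 704, 1838 → median = 629
|x − 629| sorted: 0, 3, 6, 75, 101, 112, 1209 → MAD = 75
Robust SD ≈ 1.4826 × 75 = 111.195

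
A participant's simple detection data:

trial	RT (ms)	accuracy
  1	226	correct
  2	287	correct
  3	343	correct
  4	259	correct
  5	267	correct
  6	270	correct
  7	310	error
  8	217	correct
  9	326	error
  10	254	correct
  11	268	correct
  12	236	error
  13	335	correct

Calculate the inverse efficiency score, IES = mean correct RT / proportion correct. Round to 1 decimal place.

354.4 ms

Correct trials (n=10): 226, 287, 343, 259, 267, 270, 217, 254, 268, 335
Mean correct RT = 2726/10 = 272.6000 ms
Proportion correct = 10/13
IES = 272.6000 / (10/13) = 354.380 ms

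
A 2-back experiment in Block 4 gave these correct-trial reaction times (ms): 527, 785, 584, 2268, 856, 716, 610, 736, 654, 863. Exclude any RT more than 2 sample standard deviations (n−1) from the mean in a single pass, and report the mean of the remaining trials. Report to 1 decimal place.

703.4 ms

n = 10, ΣRT = 8599, M = 859.900
Σ(x−M)² = 2316226.90; s = √(2316226.90/9) = 507.305
Cutoffs: 859.900 ± 2·507.305 → [-154.7, 1874.5]
Outside: 2268 → excluded.
Retained (n=9): Σ = 6331, mean = 6331/9 = 703.444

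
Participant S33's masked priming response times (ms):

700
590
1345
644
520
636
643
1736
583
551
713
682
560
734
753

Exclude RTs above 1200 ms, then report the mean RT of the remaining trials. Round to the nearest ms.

639 ms

Excluded: 1345, 1736
Retained (n=13): Σ = 8309
Mean = 8309/13 = 639.1538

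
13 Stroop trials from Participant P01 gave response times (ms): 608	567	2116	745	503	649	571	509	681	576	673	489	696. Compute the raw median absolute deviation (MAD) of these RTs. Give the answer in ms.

73 ms

Sorted: 489, 503, 509, 567, 571, 576, 608, 649, 673, 681, 696, 745, 2116 → median = 608
|x − 608|: 0, 41, 1508, 137, 105, 41, 37, 99, 73, 32, 65, 119, 88
Sorted deviations: 0, 32, 37, 41, 41, 65, 73, 88, 99, 105, 119, 137, 1508 → MAD = 73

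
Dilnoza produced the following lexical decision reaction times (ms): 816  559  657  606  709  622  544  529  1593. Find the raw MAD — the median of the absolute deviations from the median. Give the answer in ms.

78 ms

Sorted: 529, 544, 559, 606, 622, 657, 709, 816, 1593 → median = 622
|x − 622|: 194, 63, 35, 16, 87, 0, 78, 93, 971
Sorted deviations: 0, 16, 35, 63, 78, 87, 93, 194, 971 → MAD = 78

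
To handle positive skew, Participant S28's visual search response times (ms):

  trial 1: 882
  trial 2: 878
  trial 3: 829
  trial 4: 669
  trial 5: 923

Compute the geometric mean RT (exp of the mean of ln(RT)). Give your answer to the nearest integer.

831 ms

ln(RT): 6.7822, 6.7776, 6.7202, 6.5058, 6.8276
Mean ln(RT) = 33.6135/5 = 6.72269
Geometric mean = exp(6.72269) = 831.05 ms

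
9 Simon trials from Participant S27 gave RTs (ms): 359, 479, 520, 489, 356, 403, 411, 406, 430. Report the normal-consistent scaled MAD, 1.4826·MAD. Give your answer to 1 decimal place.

77.1 ms

Sorted: 356, 359, 403, 406, 411, 430, 479, 489, 520 → median = 411
|x − 411| sorted: 0, 5, 8, 19, 52, 55, 68, 78, 109 → MAD = 52
Robust SD ≈ 1.4826 × 52 = 77.095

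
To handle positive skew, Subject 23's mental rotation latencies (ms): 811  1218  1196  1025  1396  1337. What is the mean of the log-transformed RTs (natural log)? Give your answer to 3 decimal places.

ln(RT): 6.6983, 7.1050, 7.0867, 6.9324, 7.2414, 7.1982
Σ ln(RT) = 42.2620
Mean = 42.2620/6 = 7.04366

7.044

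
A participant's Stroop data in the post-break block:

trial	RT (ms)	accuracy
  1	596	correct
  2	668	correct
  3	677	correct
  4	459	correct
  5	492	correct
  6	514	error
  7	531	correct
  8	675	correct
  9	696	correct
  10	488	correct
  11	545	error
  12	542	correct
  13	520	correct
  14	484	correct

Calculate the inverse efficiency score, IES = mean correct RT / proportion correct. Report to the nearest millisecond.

664 ms

Correct trials (n=12): 596, 668, 677, 459, 492, 531, 675, 696, 488, 542, 520, 484
Mean correct RT = 6828/12 = 569.0000 ms
Proportion correct = 12/14
IES = 569.0000 / (12/14) = 663.833 ms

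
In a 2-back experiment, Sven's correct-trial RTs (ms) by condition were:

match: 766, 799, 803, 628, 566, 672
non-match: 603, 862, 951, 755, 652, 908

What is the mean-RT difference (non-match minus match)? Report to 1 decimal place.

82.8 ms

M(match) = 4234/6 = 705.667
M(non-match) = 4731/6 = 788.500
Difference = 788.500 − 705.667 = 82.833 ms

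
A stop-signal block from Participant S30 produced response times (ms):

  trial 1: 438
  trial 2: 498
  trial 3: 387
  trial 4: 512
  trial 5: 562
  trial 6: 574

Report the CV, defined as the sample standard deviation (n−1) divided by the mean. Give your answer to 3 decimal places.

0.145

n = 6, Σ = 2971, M = 495.1667
Σ(x−M)² = 25940.833; s = √(25940.833/5) = 72.0289
CV = 72.0289 / 495.1667 = 0.14546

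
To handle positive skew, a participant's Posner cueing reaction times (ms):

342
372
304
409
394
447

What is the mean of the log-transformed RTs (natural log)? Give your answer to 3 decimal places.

ln(RT): 5.8348, 5.9189, 5.7170, 6.0137, 5.9764, 6.1026
Σ ln(RT) = 35.5634
Mean = 35.5634/6 = 5.92723

5.927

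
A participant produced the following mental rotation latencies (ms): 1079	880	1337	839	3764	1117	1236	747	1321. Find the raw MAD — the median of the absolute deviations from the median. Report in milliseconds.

220 ms

Sorted: 747, 839, 880, 1079, 1117, 1236, 1321, 1337, 3764 → median = 1117
|x − 1117|: 38, 237, 220, 278, 2647, 0, 119, 370, 204
Sorted deviations: 0, 38, 119, 204, 220, 237, 278, 370, 2647 → MAD = 220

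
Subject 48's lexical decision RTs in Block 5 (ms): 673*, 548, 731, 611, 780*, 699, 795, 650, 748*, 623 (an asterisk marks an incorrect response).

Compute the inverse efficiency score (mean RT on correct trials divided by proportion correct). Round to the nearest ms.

Correct trials (n=7): 548, 731, 611, 699, 795, 650, 623
Mean correct RT = 4657/7 = 665.2857 ms
Proportion correct = 7/10
IES = 665.2857 / (7/10) = 950.408 ms

950 ms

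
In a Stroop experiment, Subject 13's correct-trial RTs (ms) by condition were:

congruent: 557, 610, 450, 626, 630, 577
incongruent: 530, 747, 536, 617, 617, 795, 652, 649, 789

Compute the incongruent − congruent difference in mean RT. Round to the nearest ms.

M(congruent) = 3450/6 = 575.000
M(incongruent) = 5932/9 = 659.111
Difference = 659.111 − 575.000 = 84.111 ms

84 ms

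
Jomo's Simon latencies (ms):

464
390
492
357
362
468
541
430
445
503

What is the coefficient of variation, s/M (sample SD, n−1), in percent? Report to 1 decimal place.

n = 10, Σ = 4452, M = 445.2000
Σ(x−M)² = 33561.600; s = √(33561.600/9) = 61.0661
CV = 61.0661 / 445.2000 = 0.13717 = 13.717%

13.7%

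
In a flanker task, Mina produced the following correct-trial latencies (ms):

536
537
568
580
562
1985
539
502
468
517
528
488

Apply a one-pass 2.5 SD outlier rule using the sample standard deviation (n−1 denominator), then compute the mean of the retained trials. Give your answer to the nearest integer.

530 ms

n = 12, ΣRT = 7810, M = 650.833
Σ(x−M)² = 1953515.67; s = √(1953515.67/11) = 421.417
Cutoffs: 650.833 ± 2.5·421.417 → [-402.7, 1704.4]
Outside: 1985 → excluded.
Retained (n=11): Σ = 5825, mean = 5825/11 = 529.545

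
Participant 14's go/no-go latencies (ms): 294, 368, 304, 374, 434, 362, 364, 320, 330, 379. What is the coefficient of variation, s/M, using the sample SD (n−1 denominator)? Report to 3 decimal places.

0.118

n = 10, Σ = 3529, M = 352.9000
Σ(x−M)² = 15604.900; s = √(15604.900/9) = 41.6399
CV = 41.6399 / 352.9000 = 0.11799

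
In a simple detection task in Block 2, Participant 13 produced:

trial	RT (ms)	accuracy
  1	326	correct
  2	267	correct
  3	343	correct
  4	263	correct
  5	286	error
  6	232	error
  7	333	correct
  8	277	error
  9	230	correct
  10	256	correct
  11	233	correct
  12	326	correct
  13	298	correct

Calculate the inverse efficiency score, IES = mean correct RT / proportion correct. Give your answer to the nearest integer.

Correct trials (n=10): 326, 267, 343, 263, 333, 230, 256, 233, 326, 298
Mean correct RT = 2875/10 = 287.5000 ms
Proportion correct = 10/13
IES = 287.5000 / (10/13) = 373.750 ms

374 ms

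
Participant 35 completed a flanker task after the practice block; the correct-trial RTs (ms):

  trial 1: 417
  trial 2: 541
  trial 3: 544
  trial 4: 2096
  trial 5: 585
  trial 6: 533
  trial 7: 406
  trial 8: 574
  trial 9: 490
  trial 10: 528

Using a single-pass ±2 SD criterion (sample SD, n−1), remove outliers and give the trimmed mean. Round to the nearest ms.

n = 10, ΣRT = 6714, M = 671.400
Σ(x−M)² = 2287452.40; s = √(2287452.40/9) = 504.144
Cutoffs: 671.400 ± 2·504.144 → [-336.9, 1679.7]
Outside: 2096 → excluded.
Retained (n=9): Σ = 4618, mean = 4618/9 = 513.111

513 ms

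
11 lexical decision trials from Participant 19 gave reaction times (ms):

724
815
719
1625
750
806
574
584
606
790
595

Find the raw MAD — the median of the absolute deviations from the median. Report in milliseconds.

91 ms

Sorted: 574, 584, 595, 606, 719, 724, 750, 790, 806, 815, 1625 → median = 724
|x − 724|: 0, 91, 5, 901, 26, 82, 150, 140, 118, 66, 129
Sorted deviations: 0, 5, 26, 66, 82, 91, 118, 129, 140, 150, 901 → MAD = 91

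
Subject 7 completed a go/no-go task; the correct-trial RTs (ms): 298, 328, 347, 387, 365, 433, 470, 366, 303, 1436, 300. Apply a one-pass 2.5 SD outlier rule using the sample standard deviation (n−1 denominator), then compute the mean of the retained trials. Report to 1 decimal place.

359.7 ms

n = 11, ΣRT = 5033, M = 457.545
Σ(x−M)² = 1083214.73; s = √(1083214.73/10) = 329.122
Cutoffs: 457.545 ± 2.5·329.122 → [-365.3, 1280.4]
Outside: 1436 → excluded.
Retained (n=10): Σ = 3597, mean = 3597/10 = 359.700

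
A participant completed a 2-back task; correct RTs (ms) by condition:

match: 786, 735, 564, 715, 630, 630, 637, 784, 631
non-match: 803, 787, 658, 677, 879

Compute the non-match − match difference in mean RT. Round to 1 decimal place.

81.7 ms

M(match) = 6112/9 = 679.111
M(non-match) = 3804/5 = 760.800
Difference = 760.800 − 679.111 = 81.689 ms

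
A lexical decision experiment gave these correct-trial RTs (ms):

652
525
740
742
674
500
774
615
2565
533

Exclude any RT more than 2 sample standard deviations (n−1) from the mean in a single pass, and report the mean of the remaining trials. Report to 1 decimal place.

n = 10, ΣRT = 8320, M = 832.000
Σ(x−M)² = 3421544.00; s = √(3421544.00/9) = 616.581
Cutoffs: 832.000 ± 2·616.581 → [-401.2, 2065.2]
Outside: 2565 → excluded.
Retained (n=9): Σ = 5755, mean = 5755/9 = 639.444

639.4 ms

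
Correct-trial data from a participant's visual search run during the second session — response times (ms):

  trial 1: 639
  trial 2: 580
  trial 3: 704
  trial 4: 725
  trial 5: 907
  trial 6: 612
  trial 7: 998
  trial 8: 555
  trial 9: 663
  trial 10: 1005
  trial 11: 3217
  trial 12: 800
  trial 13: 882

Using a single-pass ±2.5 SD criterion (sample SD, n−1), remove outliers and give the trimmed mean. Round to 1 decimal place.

n = 13, ΣRT = 12287, M = 945.154
Σ(x−M)² = 5870685.69; s = √(5870685.69/12) = 699.445
Cutoffs: 945.154 ± 2.5·699.445 → [-803.5, 2693.8]
Outside: 3217 → excluded.
Retained (n=12): Σ = 9070, mean = 9070/12 = 755.833

755.8 ms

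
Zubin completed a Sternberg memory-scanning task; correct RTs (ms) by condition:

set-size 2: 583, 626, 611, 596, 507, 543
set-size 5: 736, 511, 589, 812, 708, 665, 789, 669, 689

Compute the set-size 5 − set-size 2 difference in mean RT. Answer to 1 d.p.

107.7 ms

M(set-size 2) = 3466/6 = 577.667
M(set-size 5) = 6168/9 = 685.333
Difference = 685.333 − 577.667 = 107.667 ms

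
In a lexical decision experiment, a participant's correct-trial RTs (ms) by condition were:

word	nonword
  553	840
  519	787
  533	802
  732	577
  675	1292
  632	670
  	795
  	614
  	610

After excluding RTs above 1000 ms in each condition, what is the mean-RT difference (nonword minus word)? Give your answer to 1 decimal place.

104.5 ms

nonword: exclude 1292
M(word) = 3644/6 = 607.333
M(nonword) = 5695/8 = 711.875
Difference = 711.875 − 607.333 = 104.542 ms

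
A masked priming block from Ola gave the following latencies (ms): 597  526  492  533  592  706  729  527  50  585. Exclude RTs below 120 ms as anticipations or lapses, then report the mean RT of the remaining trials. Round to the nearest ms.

Excluded: 50
Retained (n=9): Σ = 5287
Mean = 5287/9 = 587.4444

587 ms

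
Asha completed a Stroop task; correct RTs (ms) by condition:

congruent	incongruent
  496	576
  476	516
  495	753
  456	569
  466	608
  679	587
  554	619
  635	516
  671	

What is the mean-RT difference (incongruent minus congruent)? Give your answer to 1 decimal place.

45.4 ms

M(congruent) = 4928/9 = 547.556
M(incongruent) = 4744/8 = 593.000
Difference = 593.000 − 547.556 = 45.444 ms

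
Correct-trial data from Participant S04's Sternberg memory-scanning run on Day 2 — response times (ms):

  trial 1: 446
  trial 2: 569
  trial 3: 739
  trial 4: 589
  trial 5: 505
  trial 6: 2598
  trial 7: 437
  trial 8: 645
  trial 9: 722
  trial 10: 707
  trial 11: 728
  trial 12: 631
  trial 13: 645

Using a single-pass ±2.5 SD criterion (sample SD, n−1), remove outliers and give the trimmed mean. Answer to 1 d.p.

613.6 ms

n = 13, ΣRT = 9961, M = 766.231
Σ(x−M)² = 3760220.31; s = √(3760220.31/12) = 559.778
Cutoffs: 766.231 ± 2.5·559.778 → [-633.2, 2165.7]
Outside: 2598 → excluded.
Retained (n=12): Σ = 7363, mean = 7363/12 = 613.583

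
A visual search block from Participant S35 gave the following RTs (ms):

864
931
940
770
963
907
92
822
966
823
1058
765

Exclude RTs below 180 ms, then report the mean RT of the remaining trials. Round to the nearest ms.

892 ms

Excluded: 92
Retained (n=11): Σ = 9809
Mean = 9809/11 = 891.7273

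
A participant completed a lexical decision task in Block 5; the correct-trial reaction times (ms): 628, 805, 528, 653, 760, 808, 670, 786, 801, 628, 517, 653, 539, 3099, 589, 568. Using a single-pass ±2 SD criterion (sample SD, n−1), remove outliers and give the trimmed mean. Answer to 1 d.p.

n = 16, ΣRT = 13032, M = 814.500
Σ(x−M)² = 5723748.00; s = √(5723748.00/15) = 617.724
Cutoffs: 814.500 ± 2·617.724 → [-420.9, 2049.9]
Outside: 3099 → excluded.
Retained (n=15): Σ = 9933, mean = 9933/15 = 662.200

662.2 ms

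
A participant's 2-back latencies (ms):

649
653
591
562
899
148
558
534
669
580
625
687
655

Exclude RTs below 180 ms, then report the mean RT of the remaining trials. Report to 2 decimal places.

Excluded: 148
Retained (n=12): Σ = 7662
Mean = 7662/12 = 638.5000

638.50 ms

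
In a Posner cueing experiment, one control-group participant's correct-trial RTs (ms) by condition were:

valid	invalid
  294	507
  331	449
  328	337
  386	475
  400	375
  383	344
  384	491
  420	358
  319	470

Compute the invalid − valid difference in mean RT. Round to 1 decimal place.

M(valid) = 3245/9 = 360.556
M(invalid) = 3806/9 = 422.889
Difference = 422.889 − 360.556 = 62.333 ms

62.3 ms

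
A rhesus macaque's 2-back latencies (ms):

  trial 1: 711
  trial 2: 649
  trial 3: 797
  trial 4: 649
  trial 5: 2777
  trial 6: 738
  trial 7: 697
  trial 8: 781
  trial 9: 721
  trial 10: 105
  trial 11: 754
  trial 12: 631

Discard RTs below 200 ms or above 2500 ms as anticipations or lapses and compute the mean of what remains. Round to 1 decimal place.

Excluded: 105, 2777
Retained (n=10): Σ = 7128
Mean = 7128/10 = 712.8000

712.8 ms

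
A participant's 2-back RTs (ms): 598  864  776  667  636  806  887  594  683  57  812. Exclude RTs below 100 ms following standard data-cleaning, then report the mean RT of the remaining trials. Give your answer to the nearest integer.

732 ms

Excluded: 57
Retained (n=10): Σ = 7323
Mean = 7323/10 = 732.3000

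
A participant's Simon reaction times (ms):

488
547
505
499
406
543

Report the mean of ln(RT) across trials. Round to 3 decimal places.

ln(RT): 6.1903, 6.3044, 6.2246, 6.2126, 6.0064, 6.2971
Σ ln(RT) = 37.2354
Mean = 37.2354/6 = 6.20590

6.206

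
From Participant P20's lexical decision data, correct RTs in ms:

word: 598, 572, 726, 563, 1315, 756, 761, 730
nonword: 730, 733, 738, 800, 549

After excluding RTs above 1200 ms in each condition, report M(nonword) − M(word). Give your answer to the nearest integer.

word: exclude 1315
M(word) = 4706/7 = 672.286
M(nonword) = 3550/5 = 710.000
Difference = 710.000 − 672.286 = 37.714 ms

38 ms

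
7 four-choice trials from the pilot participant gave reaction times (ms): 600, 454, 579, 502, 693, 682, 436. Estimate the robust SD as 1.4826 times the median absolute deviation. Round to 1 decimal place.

152.7 ms

Sorted: 436, 454, 502, 579, 600, 682, 693 → median = 579
|x − 579| sorted: 0, 21, 77, 103, 114, 125, 143 → MAD = 103
Robust SD ≈ 1.4826 × 103 = 152.708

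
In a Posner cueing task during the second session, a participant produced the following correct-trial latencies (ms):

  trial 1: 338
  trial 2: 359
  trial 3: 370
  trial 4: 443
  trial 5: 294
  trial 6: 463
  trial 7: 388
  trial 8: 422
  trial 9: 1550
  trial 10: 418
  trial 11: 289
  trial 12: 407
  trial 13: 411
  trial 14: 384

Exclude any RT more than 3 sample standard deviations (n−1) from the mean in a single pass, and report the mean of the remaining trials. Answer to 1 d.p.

383.5 ms

n = 14, ΣRT = 6536, M = 466.857
Σ(x−M)² = 1297099.71; s = √(1297099.71/13) = 315.875
Cutoffs: 466.857 ± 3·315.875 → [-480.8, 1414.5]
Outside: 1550 → excluded.
Retained (n=13): Σ = 4986, mean = 4986/13 = 383.538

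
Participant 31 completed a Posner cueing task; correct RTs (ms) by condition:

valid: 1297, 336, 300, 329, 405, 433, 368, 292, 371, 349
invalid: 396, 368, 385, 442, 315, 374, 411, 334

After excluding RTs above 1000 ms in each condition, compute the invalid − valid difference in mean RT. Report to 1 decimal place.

valid: exclude 1297
M(valid) = 3183/9 = 353.667
M(invalid) = 3025/8 = 378.125
Difference = 378.125 − 353.667 = 24.458 ms

24.5 ms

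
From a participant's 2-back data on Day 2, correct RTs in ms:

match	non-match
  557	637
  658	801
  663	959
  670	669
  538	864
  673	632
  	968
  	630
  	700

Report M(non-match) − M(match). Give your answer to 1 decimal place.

135.7 ms

M(match) = 3759/6 = 626.500
M(non-match) = 6860/9 = 762.222
Difference = 762.222 − 626.500 = 135.722 ms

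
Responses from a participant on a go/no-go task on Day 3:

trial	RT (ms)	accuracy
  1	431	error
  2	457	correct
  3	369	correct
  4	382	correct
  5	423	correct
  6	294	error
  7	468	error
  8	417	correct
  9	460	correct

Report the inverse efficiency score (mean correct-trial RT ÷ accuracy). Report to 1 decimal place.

627.0 ms

Correct trials (n=6): 457, 369, 382, 423, 417, 460
Mean correct RT = 2508/6 = 418.0000 ms
Proportion correct = 6/9
IES = 418.0000 / (6/9) = 627.000 ms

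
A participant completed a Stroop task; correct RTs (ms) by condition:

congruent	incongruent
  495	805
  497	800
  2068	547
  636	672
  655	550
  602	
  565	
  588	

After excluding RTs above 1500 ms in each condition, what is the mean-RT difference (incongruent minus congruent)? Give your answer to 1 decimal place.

97.9 ms

congruent: exclude 2068
M(congruent) = 4038/7 = 576.857
M(incongruent) = 3374/5 = 674.800
Difference = 674.800 − 576.857 = 97.943 ms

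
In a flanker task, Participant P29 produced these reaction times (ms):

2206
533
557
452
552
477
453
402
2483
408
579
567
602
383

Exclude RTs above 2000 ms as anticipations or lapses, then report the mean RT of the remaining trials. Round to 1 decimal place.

497.1 ms

Excluded: 2206, 2483
Retained (n=12): Σ = 5965
Mean = 5965/12 = 497.0833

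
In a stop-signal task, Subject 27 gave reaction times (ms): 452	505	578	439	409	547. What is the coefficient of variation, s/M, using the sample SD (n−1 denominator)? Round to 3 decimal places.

n = 6, Σ = 2930, M = 488.3333
Σ(x−M)² = 21807.333; s = √(21807.333/5) = 66.0414
CV = 66.0414 / 488.3333 = 0.13524

0.135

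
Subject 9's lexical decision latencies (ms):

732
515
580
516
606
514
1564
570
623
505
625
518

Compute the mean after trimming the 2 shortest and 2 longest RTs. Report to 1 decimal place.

569.1 ms

Sorted: 505, 514, 515, 516, 518, 570, 580, 606, 623, 625, 732, 1564
Drop lowest 2 (505, 514) and highest 2 (732, 1564)
Remaining (n=8): Σ = 4553, mean = 4553/8 = 569.125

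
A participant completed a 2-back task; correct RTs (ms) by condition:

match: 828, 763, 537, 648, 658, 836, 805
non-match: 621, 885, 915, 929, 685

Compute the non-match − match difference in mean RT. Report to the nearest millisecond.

82 ms

M(match) = 5075/7 = 725.000
M(non-match) = 4035/5 = 807.000
Difference = 807.000 − 725.000 = 82.000 ms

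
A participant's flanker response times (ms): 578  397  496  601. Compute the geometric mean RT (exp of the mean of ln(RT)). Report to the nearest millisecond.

ln(RT): 6.3596, 5.9839, 6.2066, 6.3986
Mean ln(RT) = 24.9487/4 = 6.23717
Geometric mean = exp(6.23717) = 511.41 ms

511 ms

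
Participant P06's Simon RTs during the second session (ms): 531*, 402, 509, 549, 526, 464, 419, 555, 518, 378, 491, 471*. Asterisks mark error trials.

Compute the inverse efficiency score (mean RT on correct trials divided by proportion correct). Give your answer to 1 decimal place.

Correct trials (n=10): 402, 509, 549, 526, 464, 419, 555, 518, 378, 491
Mean correct RT = 4811/10 = 481.1000 ms
Proportion correct = 10/12
IES = 481.1000 / (10/12) = 577.320 ms

577.3 ms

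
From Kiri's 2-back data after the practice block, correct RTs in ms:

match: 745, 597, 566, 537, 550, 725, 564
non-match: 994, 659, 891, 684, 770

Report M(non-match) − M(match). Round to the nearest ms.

188 ms

M(match) = 4284/7 = 612.000
M(non-match) = 3998/5 = 799.600
Difference = 799.600 − 612.000 = 187.600 ms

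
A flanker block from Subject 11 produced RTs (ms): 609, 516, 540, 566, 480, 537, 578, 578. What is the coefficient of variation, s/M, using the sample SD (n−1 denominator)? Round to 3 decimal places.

0.074

n = 8, Σ = 4404, M = 550.5000
Σ(x−M)² = 11628.000; s = √(11628.000/7) = 40.7571
CV = 40.7571 / 550.5000 = 0.07404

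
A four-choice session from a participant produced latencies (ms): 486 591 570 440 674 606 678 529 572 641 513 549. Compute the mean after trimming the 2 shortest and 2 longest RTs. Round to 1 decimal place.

571.4 ms

Sorted: 440, 486, 513, 529, 549, 570, 572, 591, 606, 641, 674, 678
Drop lowest 2 (440, 486) and highest 2 (674, 678)
Remaining (n=8): Σ = 4571, mean = 4571/8 = 571.375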